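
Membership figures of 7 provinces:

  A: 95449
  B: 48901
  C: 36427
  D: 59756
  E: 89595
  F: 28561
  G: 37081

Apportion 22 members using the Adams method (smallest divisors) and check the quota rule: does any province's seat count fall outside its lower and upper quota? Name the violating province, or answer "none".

none

Standard quotas: A 5.306, B 2.718, C 2.025, D 3.322, E 4.980, F 1.588, G 2.061.
Adams allocation: A 5, B 3, C 2, D 3, E 5, F 2, G 2.
Every allocation lies between the lower and upper quota.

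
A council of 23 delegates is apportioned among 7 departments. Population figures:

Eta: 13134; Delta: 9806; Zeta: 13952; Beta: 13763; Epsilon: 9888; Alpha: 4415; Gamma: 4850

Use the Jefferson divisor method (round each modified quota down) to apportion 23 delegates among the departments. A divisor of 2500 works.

Eta: 5, Delta: 3, Zeta: 5, Beta: 5, Epsilon: 3, Alpha: 1, Gamma: 1

With modified divisor 2500: modified quotas Eta 5.254, Delta 3.922, Zeta 5.581, Beta 5.505, Epsilon 3.955, Alpha 1.766, Gamma 1.940.
Rounding down: Eta 5, Delta 3, Zeta 5, Beta 5, Epsilon 3, Alpha 1, Gamma 1 (total 23).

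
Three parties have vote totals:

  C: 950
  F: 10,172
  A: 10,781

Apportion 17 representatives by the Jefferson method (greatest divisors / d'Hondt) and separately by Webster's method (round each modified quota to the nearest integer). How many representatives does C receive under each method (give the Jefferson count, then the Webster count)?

Jefferson: C 0, F 8, A 9.
Webster: C 1, F 8, A 8.
C gets 0 under Jefferson and 1 under Webster.

0 and 1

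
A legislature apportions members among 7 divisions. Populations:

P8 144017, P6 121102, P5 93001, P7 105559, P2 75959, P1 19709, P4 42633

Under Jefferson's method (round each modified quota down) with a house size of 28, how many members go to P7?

Standard divisor 601980/28 ≈ 21499.286; standard quotas: P8 6.699, P6 5.633, P5 4.326, P7 4.910, P2 3.533, P1 0.917, P4 1.983.
Rounding down gives 6, 5, 4, 4, 3, 0, 1 = 23 seats, so the divisor must be adjusted.
With modified divisor 19300: modified quotas P8 7.462, P6 6.275, P5 4.819, P7 5.469, P2 3.936, P1 1.021, P4 2.209.
Rounding down: P8 7, P6 6, P5 4, P7 5, P2 3, P1 1, P4 2 (total 28).
P7 receives 5.

5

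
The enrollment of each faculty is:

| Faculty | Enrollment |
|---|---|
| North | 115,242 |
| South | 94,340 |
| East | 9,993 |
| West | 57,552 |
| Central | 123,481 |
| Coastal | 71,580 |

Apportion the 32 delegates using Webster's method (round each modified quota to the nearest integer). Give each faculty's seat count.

Standard divisor 472188/32 ≈ 14755.875; standard quotas: North 7.810, South 6.393, East 0.677, West 3.900, Central 8.368, Coastal 4.851.
Rounding to the nearest integer gives North 8, South 6, East 1, West 4, Central 8, Coastal 5 — total 32, matching the house size, so no adjustment is needed.

North 8; South 6; East 1; West 4; Central 8; Coastal 5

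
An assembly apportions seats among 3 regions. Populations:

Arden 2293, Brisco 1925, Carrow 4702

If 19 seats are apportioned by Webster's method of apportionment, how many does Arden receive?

5

Standard divisor 8920/19 ≈ 469.474; standard quotas: Arden 4.884, Brisco 4.100, Carrow 10.015.
Rounding to the nearest integer gives Arden 5, Brisco 4, Carrow 10 — total 19, matching the house size, so no adjustment is needed.
Arden receives 5.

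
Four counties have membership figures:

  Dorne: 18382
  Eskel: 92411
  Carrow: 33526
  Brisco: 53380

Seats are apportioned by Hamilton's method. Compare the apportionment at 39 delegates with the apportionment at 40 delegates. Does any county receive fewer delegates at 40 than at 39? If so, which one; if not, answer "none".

At 39 seats: Dorne 4, Eskel 18, Carrow 7, Brisco 10.
At 40 seats: Dorne 4, Eskel 18, Carrow 7, Brisco 11.
No county's allocation decreased.

none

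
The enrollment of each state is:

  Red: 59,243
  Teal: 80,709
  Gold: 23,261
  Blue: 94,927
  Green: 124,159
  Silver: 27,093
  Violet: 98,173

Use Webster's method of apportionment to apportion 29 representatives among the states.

Standard divisor 507565/29 ≈ 17502.241; standard quotas: Red 3.385, Teal 4.611, Gold 1.329, Blue 5.424, Green 7.094, Silver 1.548, Violet 5.609.
Rounding to the nearest integer gives Red 3, Teal 5, Gold 1, Blue 5, Green 7, Silver 2, Violet 6 — total 29, matching the house size, so no adjustment is needed.

Red=3, Teal=5, Gold=1, Blue=5, Green=7, Silver=2, Violet=6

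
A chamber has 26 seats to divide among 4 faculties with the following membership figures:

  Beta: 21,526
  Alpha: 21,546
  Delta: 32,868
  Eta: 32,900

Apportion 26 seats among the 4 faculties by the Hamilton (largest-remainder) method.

Beta 5; Alpha 5; Delta 8; Eta 8

Standard divisor: 108840 ÷ 26 ≈ 4186.154.
Standard quotas: Beta 5.1422, Alpha 5.1470, Delta 7.8516, Eta 7.8592.
Lower quotas: Beta 5, Alpha 5, Delta 7, Eta 7 (sum 24, leaving 2 seats).
Remainders in descending order: Eta 0.8592, Delta 0.8516, Alpha 0.1470, Beta 0.1422.
Largest remainders: Eta, Delta receive the extra seats.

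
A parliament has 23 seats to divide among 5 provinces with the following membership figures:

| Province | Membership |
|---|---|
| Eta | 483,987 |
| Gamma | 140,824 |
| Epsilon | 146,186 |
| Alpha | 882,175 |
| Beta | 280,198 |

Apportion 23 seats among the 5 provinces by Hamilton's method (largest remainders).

Total 1933370; standard divisor 1933370/23 ≈ 84059.565.
Standard quotas: Eta 5.7577, Gamma 1.6753, Epsilon 1.7391, Alpha 10.4946, Beta 3.3333.
Lower quotas: Eta 5, Gamma 1, Epsilon 1, Alpha 10, Beta 3 (sum 20, leaving 3 seats).
Remainders in descending order: Eta 0.7577, Epsilon 0.7391, Gamma 0.6753, Alpha 0.4946, Beta 0.3333.
Largest remainders: Eta, Epsilon, Gamma receive the extra seats.

Eta=6, Gamma=2, Epsilon=2, Alpha=10, Beta=3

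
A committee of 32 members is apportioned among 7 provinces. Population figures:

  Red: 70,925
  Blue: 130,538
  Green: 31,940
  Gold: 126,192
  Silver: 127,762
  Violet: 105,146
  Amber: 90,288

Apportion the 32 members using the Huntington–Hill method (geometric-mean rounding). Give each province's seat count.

Red=3; Blue=6; Green=2; Gold=6; Silver=6; Violet=5; Amber=4

With divisor 21530: modified quotas Red 3.294, Blue 6.063, Green 1.484, Gold 5.861, Silver 5.934, Violet 4.884, Amber 4.194.
Geometric-mean thresholds: Red √(3·4)=3.464, Blue √(6·7)=6.481, Green √(1·2)=1.414, Gold √(5·6)=5.477, Silver √(5·6)=5.477, Violet √(4·5)=4.472, Amber √(4·5)=4.472.
Each quota rounded against its threshold gives Red 3, Blue 6, Green 2, Gold 6, Silver 6, Violet 5, Amber 4 (total 32).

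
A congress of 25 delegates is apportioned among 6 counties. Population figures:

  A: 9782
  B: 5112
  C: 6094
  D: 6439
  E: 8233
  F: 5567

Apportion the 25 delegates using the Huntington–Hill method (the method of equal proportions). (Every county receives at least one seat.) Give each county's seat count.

With divisor 1683: modified quotas A 5.812, B 3.037, C 3.621, D 3.826, E 4.892, F 3.308.
Geometric-mean thresholds: A √(5·6)=5.477, B √(3·4)=3.464, C √(3·4)=3.464, D √(3·4)=3.464, E √(4·5)=4.472, F √(3·4)=3.464.
Each quota rounded against its threshold gives A 6, B 3, C 4, D 4, E 5, F 3 (total 25).

A=6, B=3, C=4, D=4, E=5, F=3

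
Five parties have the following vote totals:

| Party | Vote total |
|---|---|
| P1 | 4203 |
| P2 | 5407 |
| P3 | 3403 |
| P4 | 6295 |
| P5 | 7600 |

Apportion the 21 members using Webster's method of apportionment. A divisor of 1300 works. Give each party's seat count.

With modified divisor 1300: modified quotas P1 3.233, P2 4.159, P3 2.618, P4 4.842, P5 5.846.
Rounding to the nearest integer: P1 3, P2 4, P3 3, P4 5, P5 6 (total 21).

P1 3, P2 4, P3 3, P4 5, P5 6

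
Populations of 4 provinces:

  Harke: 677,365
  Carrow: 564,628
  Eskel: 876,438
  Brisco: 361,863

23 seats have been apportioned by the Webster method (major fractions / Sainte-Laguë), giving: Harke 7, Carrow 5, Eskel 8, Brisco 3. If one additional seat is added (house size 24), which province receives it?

Priority for the next seat is population ÷ (current seats + 0.5).
Priorities: Harke 90315.333, Carrow 102659.636, Eskel 103110.353, Brisco 103389.429.
Highest priority: Brisco.

Brisco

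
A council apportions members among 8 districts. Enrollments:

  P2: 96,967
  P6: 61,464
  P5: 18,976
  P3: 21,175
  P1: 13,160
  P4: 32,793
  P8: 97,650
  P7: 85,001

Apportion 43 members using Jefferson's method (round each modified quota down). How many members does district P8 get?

10

Standard divisor 427186/43 ≈ 9934.558; standard quotas: P2 9.761, P6 6.187, P5 1.910, P3 2.131, P1 1.325, P4 3.301, P8 9.829, P7 8.556.
Rounding down gives 9, 6, 1, 2, 1, 3, 9, 8 = 39 seats, so the divisor must be adjusted.
With modified divisor 9200: modified quotas P2 10.540, P6 6.681, P5 2.063, P3 2.302, P1 1.430, P4 3.564, P8 10.614, P7 9.239.
Rounding down: P2 10, P6 6, P5 2, P3 2, P1 1, P4 3, P8 10, P7 9 (total 43).
P8 receives 10.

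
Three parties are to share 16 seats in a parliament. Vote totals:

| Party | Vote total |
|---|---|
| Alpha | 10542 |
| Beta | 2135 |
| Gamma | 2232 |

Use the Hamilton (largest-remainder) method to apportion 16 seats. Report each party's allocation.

Alpha 11, Beta 2, Gamma 3

The standard divisor is 14909/16 ≈ 931.812.
Standard quotas: Alpha 11.3134, Beta 2.2912, Gamma 2.3953.
Lower quotas: Alpha 11, Beta 2, Gamma 2 (sum 15, leaving 1 seat).
Remainders in descending order: Gamma 0.3953, Alpha 0.3134, Beta 0.2912.
Largest remainder: Gamma receives the extra seat.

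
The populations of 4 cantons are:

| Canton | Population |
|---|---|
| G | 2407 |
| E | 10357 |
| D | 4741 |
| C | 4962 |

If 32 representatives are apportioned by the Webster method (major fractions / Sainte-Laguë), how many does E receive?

15

Standard divisor 22467/32 ≈ 702.094; standard quotas: G 3.428, E 14.752, D 6.753, C 7.067.
Rounding to the nearest integer gives G 3, E 15, D 7, C 7 — total 32, matching the house size, so no adjustment is needed.
E receives 15.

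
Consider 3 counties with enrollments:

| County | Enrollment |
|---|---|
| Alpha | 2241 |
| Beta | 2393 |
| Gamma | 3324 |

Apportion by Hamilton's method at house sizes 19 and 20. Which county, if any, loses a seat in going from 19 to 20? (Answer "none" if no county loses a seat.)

At 19 seats: Alpha 5, Beta 6, Gamma 8.
At 20 seats: Alpha 6, Beta 6, Gamma 8.
No county's allocation decreased.

none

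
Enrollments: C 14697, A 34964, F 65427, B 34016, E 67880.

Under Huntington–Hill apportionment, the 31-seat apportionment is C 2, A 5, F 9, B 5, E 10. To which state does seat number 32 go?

F

Priority for the next seat is population ÷ (√(s·(s+1))).
Priorities: C 6000.025, A 6383.524, F 6896.611, B 6210.444, E 6472.104.
Highest priority: F.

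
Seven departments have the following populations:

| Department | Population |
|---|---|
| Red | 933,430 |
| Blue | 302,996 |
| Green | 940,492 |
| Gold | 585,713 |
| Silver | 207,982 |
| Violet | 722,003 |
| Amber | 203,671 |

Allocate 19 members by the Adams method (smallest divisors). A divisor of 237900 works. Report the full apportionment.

Red=4, Blue=2, Green=4, Gold=3, Silver=1, Violet=4, Amber=1

With modified divisor 237900: modified quotas Red 3.924, Blue 1.274, Green 3.953, Gold 2.462, Silver 0.874, Violet 3.035, Amber 0.856.
Rounding up: Red 4, Blue 2, Green 4, Gold 3, Silver 1, Violet 4, Amber 1 (total 19).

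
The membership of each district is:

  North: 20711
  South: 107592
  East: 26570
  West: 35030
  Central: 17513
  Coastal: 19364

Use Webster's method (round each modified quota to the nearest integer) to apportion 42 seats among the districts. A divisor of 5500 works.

With modified divisor 5500: modified quotas North 3.766, South 19.562, East 4.831, West 6.369, Central 3.184, Coastal 3.521.
Rounding to the nearest integer: North 4, South 20, East 5, West 6, Central 3, Coastal 4 (total 42).

North 4; South 20; East 5; West 6; Central 3; Coastal 4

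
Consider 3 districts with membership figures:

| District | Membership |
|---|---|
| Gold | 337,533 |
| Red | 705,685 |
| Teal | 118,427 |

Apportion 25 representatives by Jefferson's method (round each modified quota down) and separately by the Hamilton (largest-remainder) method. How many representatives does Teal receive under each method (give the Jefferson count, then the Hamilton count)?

2 and 3

Jefferson: Gold 7, Red 16, Teal 2.
Hamilton: Gold 7, Red 15, Teal 3.
Teal gets 2 under Jefferson and 3 under Hamilton.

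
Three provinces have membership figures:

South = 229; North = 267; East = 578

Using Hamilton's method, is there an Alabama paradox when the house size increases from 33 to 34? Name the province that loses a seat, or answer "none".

none

At 33 seats: South 7, North 8, East 18.
At 34 seats: South 7, North 9, East 18.
No province's allocation decreased.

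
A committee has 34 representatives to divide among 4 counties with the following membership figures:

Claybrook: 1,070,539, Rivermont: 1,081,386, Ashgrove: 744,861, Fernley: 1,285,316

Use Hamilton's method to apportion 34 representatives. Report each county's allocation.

Claybrook 9; Rivermont 9; Ashgrove 6; Fernley 10

The standard divisor is 4182102/34 = 123003.
Standard quotas: Claybrook 8.7034, Rivermont 8.7915, Ashgrove 6.0556, Fernley 10.4495.
Lower quotas: Claybrook 8, Rivermont 8, Ashgrove 6, Fernley 10 (sum 32, leaving 2 seats).
Remainders in descending order: Rivermont 0.7915, Claybrook 0.7034, Fernley 0.4495, Ashgrove 0.0556.
Largest remainders: Rivermont, Claybrook receive the extra seats.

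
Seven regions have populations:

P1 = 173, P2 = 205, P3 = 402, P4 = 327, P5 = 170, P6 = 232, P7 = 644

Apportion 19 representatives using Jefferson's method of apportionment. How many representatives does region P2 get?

Standard divisor 2153/19 ≈ 113.316; standard quotas: P1 1.527, P2 1.809, P3 3.548, P4 2.886, P5 1.500, P6 2.047, P7 5.683.
Rounding down gives 1, 1, 3, 2, 1, 2, 5 = 15 seats, so the divisor must be adjusted.
With modified divisor 96: modified quotas P1 1.802, P2 2.135, P3 4.188, P4 3.406, P5 1.771, P6 2.417, P7 6.708.
Rounding down: P1 1, P2 2, P3 4, P4 3, P5 1, P6 2, P7 6 (total 19).
P2 receives 2.

2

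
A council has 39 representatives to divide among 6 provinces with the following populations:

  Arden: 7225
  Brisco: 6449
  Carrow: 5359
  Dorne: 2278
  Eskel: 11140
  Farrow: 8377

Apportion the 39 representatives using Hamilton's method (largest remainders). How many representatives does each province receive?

Arden: 7, Brisco: 6, Carrow: 5, Dorne: 2, Eskel: 11, Farrow: 8

Total 40828; standard divisor 40828/39 ≈ 1046.872.
Standard quotas: Arden 6.9015, Brisco 6.1603, Carrow 5.1191, Dorne 2.1760, Eskel 10.6412, Farrow 8.0019.
Lower quotas: Arden 6, Brisco 6, Carrow 5, Dorne 2, Eskel 10, Farrow 8 (sum 37, leaving 2 seats).
Remainders in descending order: Arden 0.9015, Eskel 0.6412, Dorne 0.1760, Brisco 0.1603, Carrow 0.1191, Farrow 0.0019.
The surplus seats go to Arden, Eskel.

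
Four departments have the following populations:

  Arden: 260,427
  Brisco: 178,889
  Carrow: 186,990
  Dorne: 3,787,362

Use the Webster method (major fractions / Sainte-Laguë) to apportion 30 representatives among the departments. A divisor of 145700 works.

With modified divisor 145700: modified quotas Arden 1.787, Brisco 1.228, Carrow 1.283, Dorne 25.994.
Rounding to the nearest integer: Arden 2, Brisco 1, Carrow 1, Dorne 26 (total 30).

Arden: 2, Brisco: 1, Carrow: 1, Dorne: 26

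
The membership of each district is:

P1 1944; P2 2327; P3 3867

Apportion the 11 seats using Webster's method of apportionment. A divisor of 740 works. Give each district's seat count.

P1 3; P2 3; P3 5

With modified divisor 740: modified quotas P1 2.627, P2 3.145, P3 5.226.
Rounding to the nearest integer: P1 3, P2 3, P3 5 (total 11).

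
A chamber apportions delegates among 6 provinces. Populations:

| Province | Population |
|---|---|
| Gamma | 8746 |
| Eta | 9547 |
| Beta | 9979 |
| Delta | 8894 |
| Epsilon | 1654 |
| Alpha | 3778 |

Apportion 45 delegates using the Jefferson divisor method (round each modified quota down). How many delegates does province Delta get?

Standard divisor 42598/45 ≈ 946.622; standard quotas: Gamma 9.239, Eta 10.085, Beta 10.542, Delta 9.396, Epsilon 1.747, Alpha 3.991.
Rounding down gives 9, 10, 10, 9, 1, 3 = 42 seats, so the divisor must be adjusted.
With modified divisor 880: modified quotas Gamma 9.939, Eta 10.849, Beta 11.340, Delta 10.107, Epsilon 1.880, Alpha 4.293.
Rounding down: Gamma 9, Eta 10, Beta 11, Delta 10, Epsilon 1, Alpha 4 (total 45).
Delta receives 10.

10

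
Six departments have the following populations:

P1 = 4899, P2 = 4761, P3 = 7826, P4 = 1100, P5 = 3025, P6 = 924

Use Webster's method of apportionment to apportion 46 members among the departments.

Standard divisor 22535/46 ≈ 489.891; standard quotas: P1 10.000, P2 9.718, P3 15.975, P4 2.245, P5 6.175, P6 1.886.
Rounding to the nearest integer gives P1 10, P2 10, P3 16, P4 2, P5 6, P6 2 — total 46, matching the house size, so no adjustment is needed.

P1 10; P2 10; P3 16; P4 2; P5 6; P6 2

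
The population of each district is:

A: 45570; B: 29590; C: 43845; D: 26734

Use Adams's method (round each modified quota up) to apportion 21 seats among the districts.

Standard divisor 145739/21 ≈ 6939.952; standard quotas: A 6.566, B 4.264, C 6.318, D 3.852.
Rounding up gives 7, 5, 7, 4 = 23 seats, so the divisor must be adjusted.
With modified divisor 7500: modified quotas A 6.076, B 3.945, C 5.846, D 3.565.
Rounding up: A 7, B 4, C 6, D 4 (total 21).

A: 7, B: 4, C: 6, D: 4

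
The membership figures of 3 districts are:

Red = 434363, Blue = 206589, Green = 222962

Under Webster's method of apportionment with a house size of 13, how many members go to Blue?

3

Standard divisor 863914/13 ≈ 66454.923; standard quotas: Red 6.536, Blue 3.109, Green 3.355.
Rounding to the nearest integer gives Red 7, Blue 3, Green 3 — total 13, matching the house size, so no adjustment is needed.
Blue receives 3.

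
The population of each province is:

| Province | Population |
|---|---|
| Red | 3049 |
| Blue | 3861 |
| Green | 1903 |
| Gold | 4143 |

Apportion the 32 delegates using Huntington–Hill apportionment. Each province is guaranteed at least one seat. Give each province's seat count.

With divisor 407: modified quotas Red 7.491, Blue 9.486, Green 4.676, Gold 10.179.
Geometric-mean thresholds: Red √(7·8)=7.483, Blue √(9·10)=9.487, Green √(4·5)=4.472, Gold √(10·11)=10.488.
Each quota rounded against its threshold gives Red 8, Blue 9, Green 5, Gold 10 (total 32).

Red: 8, Blue: 9, Green: 5, Gold: 10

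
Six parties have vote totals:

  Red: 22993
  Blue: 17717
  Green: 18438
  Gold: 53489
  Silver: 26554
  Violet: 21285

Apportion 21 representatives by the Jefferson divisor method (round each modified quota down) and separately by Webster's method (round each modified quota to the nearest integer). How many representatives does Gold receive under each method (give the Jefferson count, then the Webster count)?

8 and 7

Jefferson: Red 3, Blue 2, Green 2, Gold 8, Silver 3, Violet 3.
Webster: Red 3, Blue 2, Green 2, Gold 7, Silver 4, Violet 3.
Gold gets 8 under Jefferson and 7 under Webster.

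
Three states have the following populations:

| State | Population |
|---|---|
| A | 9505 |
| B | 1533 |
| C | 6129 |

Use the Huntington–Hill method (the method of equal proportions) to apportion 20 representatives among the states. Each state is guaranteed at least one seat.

With divisor 867: modified quotas A 10.963, B 1.768, C 7.069.
Geometric-mean thresholds: A √(10·11)=10.488, B √(1·2)=1.414, C √(7·8)=7.483.
Each quota rounded against its threshold gives A 11, B 2, C 7 (total 20).

A 11, B 2, C 7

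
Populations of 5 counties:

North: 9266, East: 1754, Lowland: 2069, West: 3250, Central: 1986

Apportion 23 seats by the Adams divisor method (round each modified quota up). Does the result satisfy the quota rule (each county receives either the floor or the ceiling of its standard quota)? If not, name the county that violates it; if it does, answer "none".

Standard quotas: North 11.630, East 2.201, Lowland 2.597, West 4.079, Central 2.493.
Adams allocation: North 11, East 2, Lowland 3, West 4, Central 3.
Every allocation lies between the lower and upper quota.

none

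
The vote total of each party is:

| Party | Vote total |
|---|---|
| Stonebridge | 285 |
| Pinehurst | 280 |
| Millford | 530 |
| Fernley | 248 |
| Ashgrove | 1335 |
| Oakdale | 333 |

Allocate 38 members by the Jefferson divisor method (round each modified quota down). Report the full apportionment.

Standard divisor 3011/38 ≈ 79.237; standard quotas: Stonebridge 3.597, Pinehurst 3.534, Millford 6.689, Fernley 3.130, Ashgrove 16.848, Oakdale 4.203.
Rounding down gives 3, 3, 6, 3, 16, 4 = 35 seats, so the divisor must be adjusted.
With modified divisor 73: modified quotas Stonebridge 3.904, Pinehurst 3.836, Millford 7.260, Fernley 3.397, Ashgrove 18.288, Oakdale 4.562.
Rounding down: Stonebridge 3, Pinehurst 3, Millford 7, Fernley 3, Ashgrove 18, Oakdale 4 (total 38).

Stonebridge 3; Pinehurst 3; Millford 7; Fernley 3; Ashgrove 18; Oakdale 4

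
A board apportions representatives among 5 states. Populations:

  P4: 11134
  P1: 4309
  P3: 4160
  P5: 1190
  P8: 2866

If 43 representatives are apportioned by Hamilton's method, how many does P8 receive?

5

Total 23659; standard divisor 23659/43 ≈ 550.209.
Standard quotas: P4 20.2359, P1 7.8316, P3 7.5608, P5 2.1628, P8 5.2089.
Lower quotas: P4 20, P1 7, P3 7, P5 2, P8 5 (sum 41, leaving 2 seats).
Remainders in descending order: P1 0.8316, P3 0.5608, P4 0.2359, P8 0.2089, P5 0.1628.
The surplus seats go to P1, P3.
P8 receives 5.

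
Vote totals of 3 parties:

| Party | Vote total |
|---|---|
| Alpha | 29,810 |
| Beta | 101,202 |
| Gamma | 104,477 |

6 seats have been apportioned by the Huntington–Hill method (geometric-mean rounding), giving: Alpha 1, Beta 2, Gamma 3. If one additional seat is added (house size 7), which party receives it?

Priority for the next seat is population ÷ (√(s·(s+1))).
Priorities: Alpha 21078.853, Beta 41315.543, Gamma 30159.912.
Highest priority: Beta.

Beta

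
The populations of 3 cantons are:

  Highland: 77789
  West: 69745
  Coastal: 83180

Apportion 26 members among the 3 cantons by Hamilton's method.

Highland 9, West 8, Coastal 9

Standard divisor: 230714 ÷ 26 ≈ 8873.615.
Standard quotas: Highland 8.7663, West 7.8598, Coastal 9.3739.
Lower quotas: Highland 8, West 7, Coastal 9 (sum 24, leaving 2 seats).
Remainders in descending order: West 0.8598, Highland 0.7663, Coastal 0.3739.
Largest remainders: West, Highland receive the extra seats.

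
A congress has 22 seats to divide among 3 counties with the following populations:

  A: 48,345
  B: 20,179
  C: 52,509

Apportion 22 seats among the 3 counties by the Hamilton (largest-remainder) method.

Total 121033; standard divisor 121033/22 ≈ 5501.5.
Standard quotas: A 8.7876, B 3.6679, C 9.5445.
Lower quotas: A 8, B 3, C 9 (sum 20, leaving 2 seats).
Remainders in descending order: A 0.7876, B 0.6679, C 0.5445.
The surplus seats go to A, B.

A 9, B 4, C 9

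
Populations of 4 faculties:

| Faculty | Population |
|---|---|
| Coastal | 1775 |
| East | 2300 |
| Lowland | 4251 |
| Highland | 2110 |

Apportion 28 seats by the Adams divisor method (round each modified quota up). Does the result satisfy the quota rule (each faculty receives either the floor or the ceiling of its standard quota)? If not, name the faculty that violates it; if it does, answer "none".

Standard quotas: Coastal 4.762, East 6.171, Lowland 11.406, Highland 5.661.
Adams allocation: Coastal 5, East 6, Lowland 11, Highland 6.
Every allocation lies between the lower and upper quota.

none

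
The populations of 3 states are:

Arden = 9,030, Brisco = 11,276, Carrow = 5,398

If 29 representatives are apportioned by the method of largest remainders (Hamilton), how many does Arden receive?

10

Standard divisor: 25704 ÷ 29 ≈ 886.345.
Standard quotas: Arden 10.1879, Brisco 12.7219, Carrow 6.0902.
Lower quotas: Arden 10, Brisco 12, Carrow 6 (sum 28, leaving 1 seat).
Remainders in descending order: Brisco 0.7219, Arden 0.1879, Carrow 0.0902.
The surplus seat goes to Brisco.
Arden receives 10.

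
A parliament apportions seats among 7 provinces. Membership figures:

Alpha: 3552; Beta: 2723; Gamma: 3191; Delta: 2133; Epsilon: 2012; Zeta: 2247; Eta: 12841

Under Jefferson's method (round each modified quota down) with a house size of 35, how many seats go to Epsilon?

2

Standard divisor 28699/35 ≈ 819.971; standard quotas: Alpha 4.332, Beta 3.321, Gamma 3.892, Delta 2.601, Epsilon 2.454, Zeta 2.740, Eta 15.660.
Rounding down gives 4, 3, 3, 2, 2, 2, 15 = 31 seats, so the divisor must be adjusted.
With modified divisor 730: modified quotas Alpha 4.866, Beta 3.730, Gamma 4.371, Delta 2.922, Epsilon 2.756, Zeta 3.078, Eta 17.590.
Rounding down: Alpha 4, Beta 3, Gamma 4, Delta 2, Epsilon 2, Zeta 3, Eta 17 (total 35).
Epsilon receives 2.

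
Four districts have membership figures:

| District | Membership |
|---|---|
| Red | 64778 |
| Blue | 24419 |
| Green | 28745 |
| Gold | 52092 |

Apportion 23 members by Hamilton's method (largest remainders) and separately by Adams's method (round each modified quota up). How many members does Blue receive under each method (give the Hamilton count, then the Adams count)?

Hamilton: Red 9, Blue 3, Green 4, Gold 7.
Adams: Red 8, Blue 4, Green 4, Gold 7.
Blue gets 3 under Hamilton and 4 under Adams.

3 and 4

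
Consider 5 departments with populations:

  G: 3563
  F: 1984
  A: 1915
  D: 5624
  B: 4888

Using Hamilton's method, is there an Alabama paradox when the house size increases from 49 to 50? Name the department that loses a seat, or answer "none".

F

At 49 seats: G 10, F 6, A 5, D 15, B 13.
At 50 seats: G 10, F 5, A 5, D 16, B 14.
F drops from 6 to 5.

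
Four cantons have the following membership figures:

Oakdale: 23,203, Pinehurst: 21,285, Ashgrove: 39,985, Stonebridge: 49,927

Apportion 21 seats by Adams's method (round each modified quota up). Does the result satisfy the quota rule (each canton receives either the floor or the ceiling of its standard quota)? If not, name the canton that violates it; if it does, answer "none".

Standard quotas: Oakdale 3.625, Pinehurst 3.326, Ashgrove 6.248, Stonebridge 7.801.
Adams allocation: Oakdale 4, Pinehurst 3, Ashgrove 6, Stonebridge 8.
Every allocation lies between the lower and upper quota.

none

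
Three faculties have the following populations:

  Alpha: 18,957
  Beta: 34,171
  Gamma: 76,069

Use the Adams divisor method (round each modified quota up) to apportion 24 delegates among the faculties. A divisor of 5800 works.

Alpha: 4, Beta: 6, Gamma: 14

With modified divisor 5800: modified quotas Alpha 3.268, Beta 5.892, Gamma 13.115.
Rounding up: Alpha 4, Beta 6, Gamma 14 (total 24).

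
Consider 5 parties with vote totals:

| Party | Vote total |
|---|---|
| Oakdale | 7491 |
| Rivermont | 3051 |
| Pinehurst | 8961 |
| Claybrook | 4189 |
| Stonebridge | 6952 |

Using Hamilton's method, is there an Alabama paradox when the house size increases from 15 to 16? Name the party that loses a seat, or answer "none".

At 15 seats: Oakdale 4, Rivermont 2, Pinehurst 4, Claybrook 2, Stonebridge 3.
At 16 seats: Oakdale 4, Rivermont 1, Pinehurst 5, Claybrook 2, Stonebridge 4.
Rivermont drops from 2 to 1.

Rivermont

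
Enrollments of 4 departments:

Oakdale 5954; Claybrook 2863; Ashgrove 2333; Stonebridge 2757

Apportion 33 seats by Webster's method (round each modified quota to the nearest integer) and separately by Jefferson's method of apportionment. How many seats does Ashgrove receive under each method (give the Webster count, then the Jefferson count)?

Webster: Oakdale 14, Claybrook 7, Ashgrove 6, Stonebridge 6.
Jefferson: Oakdale 15, Claybrook 7, Ashgrove 5, Stonebridge 6.
Ashgrove gets 6 under Webster and 5 under Jefferson.

6 and 5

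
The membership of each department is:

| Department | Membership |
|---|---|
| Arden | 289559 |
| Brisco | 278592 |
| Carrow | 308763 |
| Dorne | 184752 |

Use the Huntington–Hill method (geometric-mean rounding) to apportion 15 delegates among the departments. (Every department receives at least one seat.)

Arden=4, Brisco=4, Carrow=4, Dorne=3

With divisor 72233: modified quotas Arden 4.009, Brisco 3.857, Carrow 4.275, Dorne 2.558.
Geometric-mean thresholds: Arden √(4·5)=4.472, Brisco √(3·4)=3.464, Carrow √(4·5)=4.472, Dorne √(2·3)=2.449.
Each quota rounded against its threshold gives Arden 4, Brisco 4, Carrow 4, Dorne 3 (total 15).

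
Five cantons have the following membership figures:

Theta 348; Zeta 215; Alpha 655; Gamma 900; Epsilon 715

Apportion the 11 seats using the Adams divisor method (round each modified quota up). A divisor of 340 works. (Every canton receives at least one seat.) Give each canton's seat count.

With modified divisor 340: modified quotas Theta 1.024, Zeta 0.632, Alpha 1.926, Gamma 2.647, Epsilon 2.103.
Rounding up: Theta 2, Zeta 1, Alpha 2, Gamma 3, Epsilon 3 (total 11).

Theta 2, Zeta 1, Alpha 2, Gamma 3, Epsilon 3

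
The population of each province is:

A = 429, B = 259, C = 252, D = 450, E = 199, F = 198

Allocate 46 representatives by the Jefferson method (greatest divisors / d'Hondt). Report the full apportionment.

Standard divisor 1787/46 ≈ 38.848; standard quotas: A 11.043, B 6.667, C 6.487, D 11.584, E 5.123, F 5.097.
Rounding down gives 11, 6, 6, 11, 5, 5 = 44 seats, so the divisor must be adjusted.
With modified divisor 36.5: modified quotas A 11.753, B 7.096, C 6.904, D 12.329, E 5.452, F 5.425.
Rounding down: A 11, B 7, C 6, D 12, E 5, F 5 (total 46).

A 11; B 7; C 6; D 12; E 5; F 5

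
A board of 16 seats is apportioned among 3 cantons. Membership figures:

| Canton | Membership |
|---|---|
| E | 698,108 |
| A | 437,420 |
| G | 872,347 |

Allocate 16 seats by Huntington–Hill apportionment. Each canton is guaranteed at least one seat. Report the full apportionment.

With divisor 126864: modified quotas E 5.503, A 3.448, G 6.876.
Geometric-mean thresholds: E √(5·6)=5.477, A √(3·4)=3.464, G √(6·7)=6.481.
Each quota rounded against its threshold gives E 6, A 3, G 7 (total 16).

E: 6, A: 3, G: 7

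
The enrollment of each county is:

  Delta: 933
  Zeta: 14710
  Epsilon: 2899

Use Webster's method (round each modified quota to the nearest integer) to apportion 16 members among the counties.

Standard divisor 18542/16 ≈ 1158.875; standard quotas: Delta 0.805, Zeta 12.693, Epsilon 2.502.
Rounding to the nearest integer gives 1, 13, 3 = 17 seats, so the divisor must be adjusted.
With modified divisor 1170: modified quotas Delta 0.797, Zeta 12.573, Epsilon 2.478.
Rounding to the nearest integer: Delta 1, Zeta 13, Epsilon 2 (total 16).

Delta 1; Zeta 13; Epsilon 2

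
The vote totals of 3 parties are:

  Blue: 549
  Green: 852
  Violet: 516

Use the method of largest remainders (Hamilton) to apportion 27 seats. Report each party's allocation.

Blue=8; Green=12; Violet=7

Standard divisor: 1917 ÷ 27 = 71.
Standard quotas: Blue 7.732, Green 12.000, Violet 7.268.
Lower quotas: Blue 7, Green 12, Violet 7 (sum 26, leaving 1 seat).
Remainders in descending order: Blue 0.732, Violet 0.268, Green 0.000.
Largest remainder: Blue receives the extra seat.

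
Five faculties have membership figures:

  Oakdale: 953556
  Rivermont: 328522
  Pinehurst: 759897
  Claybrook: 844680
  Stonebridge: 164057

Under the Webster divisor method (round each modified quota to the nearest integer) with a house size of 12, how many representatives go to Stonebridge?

1

Standard divisor 3050712/12 ≈ 254226; standard quotas: Oakdale 3.751, Rivermont 1.292, Pinehurst 2.989, Claybrook 3.323, Stonebridge 0.645.
Rounding to the nearest integer gives Oakdale 4, Rivermont 1, Pinehurst 3, Claybrook 3, Stonebridge 1 — total 12, matching the house size, so no adjustment is needed.
Stonebridge receives 1.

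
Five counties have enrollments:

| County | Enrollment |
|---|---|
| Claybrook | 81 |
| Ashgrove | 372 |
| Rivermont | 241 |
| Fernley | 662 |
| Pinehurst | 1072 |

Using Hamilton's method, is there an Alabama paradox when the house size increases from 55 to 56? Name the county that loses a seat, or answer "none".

At 55 seats: Claybrook 2, Ashgrove 8, Rivermont 6, Fernley 15, Pinehurst 24.
At 56 seats: Claybrook 2, Ashgrove 9, Rivermont 5, Fernley 15, Pinehurst 25.
Rivermont drops from 6 to 5.

Rivermont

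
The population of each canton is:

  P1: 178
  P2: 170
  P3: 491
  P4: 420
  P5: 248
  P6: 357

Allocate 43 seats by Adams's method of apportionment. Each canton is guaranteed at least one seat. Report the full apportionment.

Standard divisor 1864/43 ≈ 43.349; standard quotas: P1 4.106, P2 3.922, P3 11.327, P4 9.689, P5 5.721, P6 8.236.
Rounding up gives 5, 4, 12, 10, 6, 9 = 46 seats, so the divisor must be adjusted.
With modified divisor 46: modified quotas P1 3.870, P2 3.696, P3 10.674, P4 9.130, P5 5.391, P6 7.761.
Rounding up: P1 4, P2 4, P3 11, P4 10, P5 6, P6 8 (total 43).

P1 4; P2 4; P3 11; P4 10; P5 6; P6 8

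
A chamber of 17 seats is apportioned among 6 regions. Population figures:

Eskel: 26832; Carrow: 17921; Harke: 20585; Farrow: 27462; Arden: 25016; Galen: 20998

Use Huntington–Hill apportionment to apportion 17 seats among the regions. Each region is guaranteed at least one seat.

Eskel 3; Carrow 2; Harke 3; Farrow 3; Arden 3; Galen 3

With divisor 8166: modified quotas Eskel 3.286, Carrow 2.195, Harke 2.521, Farrow 3.363, Arden 3.063, Galen 2.571.
Geometric-mean thresholds: Eskel √(3·4)=3.464, Carrow √(2·3)=2.449, Harke √(2·3)=2.449, Farrow √(3·4)=3.464, Arden √(3·4)=3.464, Galen √(2·3)=2.449.
Each quota rounded against its threshold gives Eskel 3, Carrow 2, Harke 3, Farrow 3, Arden 3, Galen 3 (total 17).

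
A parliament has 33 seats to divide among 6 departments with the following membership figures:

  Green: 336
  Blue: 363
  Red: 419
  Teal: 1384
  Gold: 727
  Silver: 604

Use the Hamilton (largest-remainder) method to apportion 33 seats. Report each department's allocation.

Green=3, Blue=3, Red=4, Teal=12, Gold=6, Silver=5

Total 3833; standard divisor 3833/33 ≈ 116.152.
Standard quotas: Green 2.893, Blue 3.125, Red 3.607, Teal 11.915, Gold 6.259, Silver 5.200.
Lower quotas: Green 2, Blue 3, Red 3, Teal 11, Gold 6, Silver 5 (sum 30, leaving 3 seats).
Remainders in descending order: Teal 0.915, Green 0.893, Red 0.607, Gold 0.259, Silver 0.200, Blue 0.125.
Largest remainders: Teal, Green, Red receive the extra seats.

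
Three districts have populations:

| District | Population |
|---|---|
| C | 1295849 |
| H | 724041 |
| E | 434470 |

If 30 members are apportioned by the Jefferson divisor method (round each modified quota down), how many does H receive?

9

Standard divisor 2454360/30 ≈ 81812; standard quotas: C 15.839, H 8.850, E 5.311.
Rounding down gives 15, 8, 5 = 28 seats, so the divisor must be adjusted.
With modified divisor 78300: modified quotas C 16.550, H 9.247, E 5.549.
Rounding down: C 16, H 9, E 5 (total 30).
H receives 9.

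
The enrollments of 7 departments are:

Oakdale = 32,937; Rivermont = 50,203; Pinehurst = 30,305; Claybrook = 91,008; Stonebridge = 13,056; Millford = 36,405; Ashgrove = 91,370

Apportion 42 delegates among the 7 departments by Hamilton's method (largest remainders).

Oakdale=4, Rivermont=6, Pinehurst=4, Claybrook=11, Stonebridge=2, Millford=4, Ashgrove=11

The standard divisor is 345284/42 ≈ 8221.048.
Standard quotas: Oakdale 4.0064, Rivermont 6.1066, Pinehurst 3.6863, Claybrook 11.0701, Stonebridge 1.5881, Millford 4.4283, Ashgrove 11.1142.
Lower quotas: Oakdale 4, Rivermont 6, Pinehurst 3, Claybrook 11, Stonebridge 1, Millford 4, Ashgrove 11 (sum 40, leaving 2 seats).
Remainders in descending order: Pinehurst 0.6863, Stonebridge 0.5881, Millford 0.4283, Ashgrove 0.1142, Rivermont 0.1066, Claybrook 0.0701, Oakdale 0.0064.
Largest remainders: Pinehurst, Stonebridge receive the extra seats.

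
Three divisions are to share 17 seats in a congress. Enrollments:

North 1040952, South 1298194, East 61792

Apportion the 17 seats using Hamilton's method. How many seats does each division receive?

North: 7; South: 9; East: 1

The standard divisor is 2400938/17 ≈ 141231.647.
Standard quotas: North 7.3705, South 9.1919, East 0.4375.
Lower quotas: North 7, South 9, East 0 (sum 16, leaving 1 seat).
Remainders in descending order: East 0.4375, North 0.3705, South 0.1919.
The surplus seat goes to East.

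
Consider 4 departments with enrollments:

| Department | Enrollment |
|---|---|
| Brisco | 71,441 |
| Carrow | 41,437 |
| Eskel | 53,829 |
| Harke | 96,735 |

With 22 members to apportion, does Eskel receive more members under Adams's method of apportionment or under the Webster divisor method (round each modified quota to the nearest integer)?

Adams: Brisco 6, Carrow 4, Eskel 4, Harke 8.
Webster: Brisco 6, Carrow 3, Eskel 5, Harke 8.
Eskel gets 4 under Adams and 5 under Webster.

Webster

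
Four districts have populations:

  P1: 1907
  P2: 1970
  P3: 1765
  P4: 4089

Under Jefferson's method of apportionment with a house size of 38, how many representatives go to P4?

Standard divisor 9731/38 ≈ 256.079; standard quotas: P1 7.447, P2 7.693, P3 6.892, P4 15.968.
Rounding down gives 7, 7, 6, 15 = 35 seats, so the divisor must be adjusted.
With modified divisor 243: modified quotas P1 7.848, P2 8.107, P3 7.263, P4 16.827.
Rounding down: P1 7, P2 8, P3 7, P4 16 (total 38).
P4 receives 16.

16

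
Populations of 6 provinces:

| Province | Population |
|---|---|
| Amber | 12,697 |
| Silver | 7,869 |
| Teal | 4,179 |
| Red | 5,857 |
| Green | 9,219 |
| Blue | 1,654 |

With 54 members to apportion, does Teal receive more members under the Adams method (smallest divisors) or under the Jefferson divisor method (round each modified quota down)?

Adams: Amber 16, Silver 10, Teal 6, Red 8, Green 12, Blue 2.
Jefferson: Amber 17, Silver 10, Teal 5, Red 8, Green 12, Blue 2.
Teal gets 6 under Adams and 5 under Jefferson.

Adams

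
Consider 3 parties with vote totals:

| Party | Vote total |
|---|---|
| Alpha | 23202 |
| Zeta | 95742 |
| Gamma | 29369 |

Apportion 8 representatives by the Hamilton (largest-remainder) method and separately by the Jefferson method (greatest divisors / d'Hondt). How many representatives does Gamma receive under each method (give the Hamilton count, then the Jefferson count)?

Hamilton: Alpha 1, Zeta 5, Gamma 2.
Jefferson: Alpha 1, Zeta 6, Gamma 1.
Gamma gets 2 under Hamilton and 1 under Jefferson.

2 and 1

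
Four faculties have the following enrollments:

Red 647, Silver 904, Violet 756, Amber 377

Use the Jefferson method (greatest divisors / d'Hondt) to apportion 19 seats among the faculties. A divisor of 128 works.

With modified divisor 128: modified quotas Red 5.055, Silver 7.062, Violet 5.906, Amber 2.945.
Rounding down: Red 5, Silver 7, Violet 5, Amber 2 (total 19).

Red: 5, Silver: 7, Violet: 5, Amber: 2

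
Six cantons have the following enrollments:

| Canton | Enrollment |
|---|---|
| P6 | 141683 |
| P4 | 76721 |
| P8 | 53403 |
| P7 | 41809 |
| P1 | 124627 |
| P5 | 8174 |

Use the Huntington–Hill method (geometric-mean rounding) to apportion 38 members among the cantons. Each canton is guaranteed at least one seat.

With divisor 11912: modified quotas P6 11.894, P4 6.441, P8 4.483, P7 3.510, P1 10.462, P5 0.686.
Geometric-mean thresholds: P6 √(11·12)=11.489, P4 √(6·7)=6.481, P8 √(4·5)=4.472, P7 √(3·4)=3.464, P1 √(10·11)=10.488, P5 (min 1).
Each quota rounded against its threshold gives P6 12, P4 6, P8 5, P7 4, P1 10, P5 1 (total 38).

P6=12, P4=6, P8=5, P7=4, P1=10, P5=1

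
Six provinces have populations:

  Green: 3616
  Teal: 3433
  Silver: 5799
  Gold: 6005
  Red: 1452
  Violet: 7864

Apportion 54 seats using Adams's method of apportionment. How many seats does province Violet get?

Standard divisor 28169/54 ≈ 521.648; standard quotas: Green 6.932, Teal 6.581, Silver 11.117, Gold 11.512, Red 2.783, Violet 15.075.
Rounding up gives 7, 7, 12, 12, 3, 16 = 57 seats, so the divisor must be adjusted.
With modified divisor 550: modified quotas Green 6.575, Teal 6.242, Silver 10.544, Gold 10.918, Red 2.640, Violet 14.298.
Rounding up: Green 7, Teal 7, Silver 11, Gold 11, Red 3, Violet 15 (total 54).
Violet receives 15.

15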